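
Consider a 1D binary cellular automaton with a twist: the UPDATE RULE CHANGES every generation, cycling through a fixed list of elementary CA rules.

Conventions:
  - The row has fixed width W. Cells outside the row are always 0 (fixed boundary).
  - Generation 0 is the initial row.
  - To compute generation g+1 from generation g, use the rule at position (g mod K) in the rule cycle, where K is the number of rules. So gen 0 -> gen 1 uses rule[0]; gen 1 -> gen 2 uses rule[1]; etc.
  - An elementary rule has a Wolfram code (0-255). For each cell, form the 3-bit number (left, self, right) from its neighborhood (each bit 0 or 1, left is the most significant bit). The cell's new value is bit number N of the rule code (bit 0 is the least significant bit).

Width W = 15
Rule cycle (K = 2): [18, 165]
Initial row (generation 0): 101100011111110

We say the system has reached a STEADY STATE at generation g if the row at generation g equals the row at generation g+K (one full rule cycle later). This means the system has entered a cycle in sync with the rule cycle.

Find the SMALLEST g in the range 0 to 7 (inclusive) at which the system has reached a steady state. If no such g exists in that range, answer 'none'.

Answer: 3

Derivation:
Gen 0: 101100011111110
Gen 1 (rule 18): 000010100000001
Gen 2 (rule 165): 111011101111101
Gen 3 (rule 18): 000000000000000
Gen 4 (rule 165): 111111111111111
Gen 5 (rule 18): 000000000000000
Gen 6 (rule 165): 111111111111111
Gen 7 (rule 18): 000000000000000
Gen 8 (rule 165): 111111111111111
Gen 9 (rule 18): 000000000000000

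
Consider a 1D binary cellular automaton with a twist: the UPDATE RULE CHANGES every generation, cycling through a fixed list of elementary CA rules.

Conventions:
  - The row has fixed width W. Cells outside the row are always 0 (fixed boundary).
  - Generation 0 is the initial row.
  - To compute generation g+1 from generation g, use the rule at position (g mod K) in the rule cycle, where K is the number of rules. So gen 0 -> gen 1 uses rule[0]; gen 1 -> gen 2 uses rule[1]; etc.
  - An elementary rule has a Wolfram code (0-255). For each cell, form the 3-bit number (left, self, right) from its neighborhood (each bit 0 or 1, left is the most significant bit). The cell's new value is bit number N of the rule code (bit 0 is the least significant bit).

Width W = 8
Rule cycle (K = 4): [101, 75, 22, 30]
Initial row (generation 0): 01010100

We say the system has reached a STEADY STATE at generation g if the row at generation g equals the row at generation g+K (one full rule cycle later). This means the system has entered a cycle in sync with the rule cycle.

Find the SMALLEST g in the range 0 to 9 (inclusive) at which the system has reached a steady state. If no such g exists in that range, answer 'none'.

Gen 0: 01010100
Gen 1 (rule 101): 01111101
Gen 2 (rule 75): 11000100
Gen 3 (rule 22): 00101110
Gen 4 (rule 30): 01101001
Gen 5 (rule 101): 00111001
Gen 6 (rule 75): 11101010
Gen 7 (rule 22): 00001011
Gen 8 (rule 30): 00011010
Gen 9 (rule 101): 11001110
Gen 10 (rule 75): 11011010
Gen 11 (rule 22): 00000011
Gen 12 (rule 30): 00000110
Gen 13 (rule 101): 11110010

Answer: none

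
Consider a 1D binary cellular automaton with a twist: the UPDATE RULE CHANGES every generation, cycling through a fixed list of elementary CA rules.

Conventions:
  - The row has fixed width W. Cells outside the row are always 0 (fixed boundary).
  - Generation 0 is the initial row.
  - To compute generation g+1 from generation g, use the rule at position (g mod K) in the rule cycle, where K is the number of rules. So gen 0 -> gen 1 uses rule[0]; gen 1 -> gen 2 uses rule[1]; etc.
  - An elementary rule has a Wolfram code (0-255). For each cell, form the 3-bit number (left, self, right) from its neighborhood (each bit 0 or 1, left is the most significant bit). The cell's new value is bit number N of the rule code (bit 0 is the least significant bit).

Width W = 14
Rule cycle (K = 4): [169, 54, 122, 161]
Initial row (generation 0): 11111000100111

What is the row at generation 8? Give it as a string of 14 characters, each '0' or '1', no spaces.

Gen 0: 11111000100111
Gen 1 (rule 169): 11110010000110
Gen 2 (rule 54): 00001111001001
Gen 3 (rule 122): 00011001110110
Gen 4 (rule 161): 11000000101000
Gen 5 (rule 169): 10011110010011
Gen 6 (rule 54): 11100001111100
Gen 7 (rule 122): 10110011000110
Gen 8 (rule 161): 01000000010000

Answer: 01000000010000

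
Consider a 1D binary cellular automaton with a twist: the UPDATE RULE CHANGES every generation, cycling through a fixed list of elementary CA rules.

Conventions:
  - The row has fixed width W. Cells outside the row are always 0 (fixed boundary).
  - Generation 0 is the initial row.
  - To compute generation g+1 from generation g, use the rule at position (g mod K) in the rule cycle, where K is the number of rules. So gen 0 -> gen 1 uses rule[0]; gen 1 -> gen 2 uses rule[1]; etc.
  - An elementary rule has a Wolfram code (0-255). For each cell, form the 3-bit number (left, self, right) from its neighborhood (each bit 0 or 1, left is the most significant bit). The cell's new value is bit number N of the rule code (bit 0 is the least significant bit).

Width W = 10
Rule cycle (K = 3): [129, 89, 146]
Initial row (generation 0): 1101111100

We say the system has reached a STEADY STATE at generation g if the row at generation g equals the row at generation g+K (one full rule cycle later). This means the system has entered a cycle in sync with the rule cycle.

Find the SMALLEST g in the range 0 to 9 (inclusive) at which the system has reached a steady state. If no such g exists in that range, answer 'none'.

Gen 0: 1101111100
Gen 1 (rule 129): 0000111001
Gen 2 (rule 89): 1110101100
Gen 3 (rule 146): 0100000010
Gen 4 (rule 129): 0001111000
Gen 5 (rule 89): 1101001111
Gen 6 (rule 146): 0000110110
Gen 7 (rule 129): 1110000000
Gen 8 (rule 89): 1011111111
Gen 9 (rule 146): 0001111110
Gen 10 (rule 129): 1100111100
Gen 11 (rule 89): 1110100111
Gen 12 (rule 146): 0100011010

Answer: none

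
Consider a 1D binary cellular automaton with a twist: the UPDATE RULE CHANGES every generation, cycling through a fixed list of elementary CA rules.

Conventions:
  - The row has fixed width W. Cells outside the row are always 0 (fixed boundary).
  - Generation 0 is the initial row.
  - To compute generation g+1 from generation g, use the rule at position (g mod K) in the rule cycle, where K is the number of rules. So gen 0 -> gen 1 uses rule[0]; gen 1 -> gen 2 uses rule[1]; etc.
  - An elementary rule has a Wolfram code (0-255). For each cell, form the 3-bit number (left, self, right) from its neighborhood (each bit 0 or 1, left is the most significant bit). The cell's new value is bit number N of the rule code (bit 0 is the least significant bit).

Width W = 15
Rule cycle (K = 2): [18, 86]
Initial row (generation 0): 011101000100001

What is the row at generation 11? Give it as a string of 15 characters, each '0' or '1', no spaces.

Answer: 001000001000100

Derivation:
Gen 0: 011101000100001
Gen 1 (rule 18): 100000101010010
Gen 2 (rule 86): 110001101011111
Gen 3 (rule 18): 001010000000000
Gen 4 (rule 86): 011011000000000
Gen 5 (rule 18): 100000100000000
Gen 6 (rule 86): 110001110000000
Gen 7 (rule 18): 001010001000000
Gen 8 (rule 86): 011011011100000
Gen 9 (rule 18): 100000000010000
Gen 10 (rule 86): 110000000111000
Gen 11 (rule 18): 001000001000100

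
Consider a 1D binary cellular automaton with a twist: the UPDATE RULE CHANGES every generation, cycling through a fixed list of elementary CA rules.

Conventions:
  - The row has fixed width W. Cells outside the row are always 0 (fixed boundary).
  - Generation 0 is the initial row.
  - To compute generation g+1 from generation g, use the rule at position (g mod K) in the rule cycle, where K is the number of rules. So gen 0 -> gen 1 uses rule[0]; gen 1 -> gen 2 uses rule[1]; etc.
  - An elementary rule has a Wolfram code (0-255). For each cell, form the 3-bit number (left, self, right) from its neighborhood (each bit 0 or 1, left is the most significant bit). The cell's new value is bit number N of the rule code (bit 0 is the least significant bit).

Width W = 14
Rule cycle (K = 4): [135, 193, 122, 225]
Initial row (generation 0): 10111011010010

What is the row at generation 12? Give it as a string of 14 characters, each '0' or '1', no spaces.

Answer: 00101010111101

Derivation:
Gen 0: 10111011010010
Gen 1 (rule 135): 10010000010110
Gen 2 (rule 193): 00000111000010
Gen 3 (rule 122): 00001101100101
Gen 4 (rule 225): 11100110100010
Gen 5 (rule 135): 01001000101110
Gen 6 (rule 193): 00000010000110
Gen 7 (rule 122): 00000101001111
Gen 8 (rule 225): 11110010000111
Gen 9 (rule 135): 01100110111010
Gen 10 (rule 193): 00100010011000
Gen 11 (rule 122): 01010101111100
Gen 12 (rule 225): 00101010111101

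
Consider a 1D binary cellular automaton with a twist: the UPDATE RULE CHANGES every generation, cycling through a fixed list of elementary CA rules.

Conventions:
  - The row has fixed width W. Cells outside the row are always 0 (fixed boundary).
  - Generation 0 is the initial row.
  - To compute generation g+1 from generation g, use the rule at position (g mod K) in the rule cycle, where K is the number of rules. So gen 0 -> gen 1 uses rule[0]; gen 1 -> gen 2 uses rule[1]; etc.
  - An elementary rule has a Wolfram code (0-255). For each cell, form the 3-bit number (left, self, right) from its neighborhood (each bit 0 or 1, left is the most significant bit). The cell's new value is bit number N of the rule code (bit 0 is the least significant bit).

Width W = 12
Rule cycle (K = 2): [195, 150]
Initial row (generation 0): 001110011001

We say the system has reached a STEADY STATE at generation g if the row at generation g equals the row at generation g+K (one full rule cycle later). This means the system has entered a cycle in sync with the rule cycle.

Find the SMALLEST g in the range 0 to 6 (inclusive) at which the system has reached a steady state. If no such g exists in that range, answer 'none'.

Answer: none

Derivation:
Gen 0: 001110011001
Gen 1 (rule 195): 110110101010
Gen 2 (rule 150): 000000101011
Gen 3 (rule 195): 111111000001
Gen 4 (rule 150): 011110100011
Gen 5 (rule 195): 101110001101
Gen 6 (rule 150): 100101010001
Gen 7 (rule 195): 001000000110
Gen 8 (rule 150): 011100001001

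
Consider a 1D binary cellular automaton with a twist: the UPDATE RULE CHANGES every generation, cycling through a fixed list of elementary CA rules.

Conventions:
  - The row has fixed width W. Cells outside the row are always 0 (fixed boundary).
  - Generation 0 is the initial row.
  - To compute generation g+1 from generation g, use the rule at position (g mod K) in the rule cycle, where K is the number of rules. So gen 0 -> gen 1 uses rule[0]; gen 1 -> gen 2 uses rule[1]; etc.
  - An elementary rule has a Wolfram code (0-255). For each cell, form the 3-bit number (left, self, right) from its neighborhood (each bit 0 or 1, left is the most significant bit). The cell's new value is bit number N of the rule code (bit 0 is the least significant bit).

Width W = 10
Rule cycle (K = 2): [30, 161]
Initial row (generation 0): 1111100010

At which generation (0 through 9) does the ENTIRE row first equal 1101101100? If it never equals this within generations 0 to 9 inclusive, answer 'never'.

Gen 0: 1111100010
Gen 1 (rule 30): 1000010111
Gen 2 (rule 161): 0011001010
Gen 3 (rule 30): 0110111011
Gen 4 (rule 161): 0001010100
Gen 5 (rule 30): 0011010110
Gen 6 (rule 161): 1000101000
Gen 7 (rule 30): 1101101100
Gen 8 (rule 161): 0010010001
Gen 9 (rule 30): 0111111011

Answer: 7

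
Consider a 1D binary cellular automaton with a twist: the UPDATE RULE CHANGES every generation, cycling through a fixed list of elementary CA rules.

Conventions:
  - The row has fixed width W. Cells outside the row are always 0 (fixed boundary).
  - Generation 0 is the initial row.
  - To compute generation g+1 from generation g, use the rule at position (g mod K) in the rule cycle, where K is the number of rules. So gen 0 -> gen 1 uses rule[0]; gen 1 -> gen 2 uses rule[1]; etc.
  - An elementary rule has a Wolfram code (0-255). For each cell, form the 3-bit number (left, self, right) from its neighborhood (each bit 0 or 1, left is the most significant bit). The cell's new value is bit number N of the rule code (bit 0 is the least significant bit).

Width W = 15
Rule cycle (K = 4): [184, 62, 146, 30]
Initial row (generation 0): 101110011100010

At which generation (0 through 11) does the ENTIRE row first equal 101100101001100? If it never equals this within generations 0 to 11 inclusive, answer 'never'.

Answer: never

Derivation:
Gen 0: 101110011100010
Gen 1 (rule 184): 011101011010001
Gen 2 (rule 62): 110011110111011
Gen 3 (rule 146): 001101100010000
Gen 4 (rule 30): 011001010111000
Gen 5 (rule 184): 010100101110100
Gen 6 (rule 62): 111111111001110
Gen 7 (rule 146): 011111110110101
Gen 8 (rule 30): 110000000100101
Gen 9 (rule 184): 101000000010010
Gen 10 (rule 62): 111100000111111
Gen 11 (rule 146): 011010001011110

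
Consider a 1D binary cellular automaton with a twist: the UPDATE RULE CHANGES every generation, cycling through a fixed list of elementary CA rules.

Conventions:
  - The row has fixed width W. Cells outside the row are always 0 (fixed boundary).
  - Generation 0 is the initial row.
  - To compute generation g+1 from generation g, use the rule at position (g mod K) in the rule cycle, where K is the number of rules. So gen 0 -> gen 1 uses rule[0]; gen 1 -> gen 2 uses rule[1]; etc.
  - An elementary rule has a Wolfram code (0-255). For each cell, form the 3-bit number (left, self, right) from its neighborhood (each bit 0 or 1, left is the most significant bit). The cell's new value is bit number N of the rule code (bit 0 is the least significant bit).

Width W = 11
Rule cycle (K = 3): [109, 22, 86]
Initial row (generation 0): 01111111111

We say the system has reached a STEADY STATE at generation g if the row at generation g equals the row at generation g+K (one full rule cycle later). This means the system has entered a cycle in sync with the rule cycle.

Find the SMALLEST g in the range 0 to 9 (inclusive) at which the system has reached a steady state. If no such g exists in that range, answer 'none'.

Answer: 8

Derivation:
Gen 0: 01111111111
Gen 1 (rule 109): 01000000001
Gen 2 (rule 22): 11100000011
Gen 3 (rule 86): 00110000101
Gen 4 (rule 109): 10110110111
Gen 5 (rule 22): 10000000000
Gen 6 (rule 86): 11000000000
Gen 7 (rule 109): 11011111111
Gen 8 (rule 22): 00000000000
Gen 9 (rule 86): 00000000000
Gen 10 (rule 109): 11111111111
Gen 11 (rule 22): 00000000000
Gen 12 (rule 86): 00000000000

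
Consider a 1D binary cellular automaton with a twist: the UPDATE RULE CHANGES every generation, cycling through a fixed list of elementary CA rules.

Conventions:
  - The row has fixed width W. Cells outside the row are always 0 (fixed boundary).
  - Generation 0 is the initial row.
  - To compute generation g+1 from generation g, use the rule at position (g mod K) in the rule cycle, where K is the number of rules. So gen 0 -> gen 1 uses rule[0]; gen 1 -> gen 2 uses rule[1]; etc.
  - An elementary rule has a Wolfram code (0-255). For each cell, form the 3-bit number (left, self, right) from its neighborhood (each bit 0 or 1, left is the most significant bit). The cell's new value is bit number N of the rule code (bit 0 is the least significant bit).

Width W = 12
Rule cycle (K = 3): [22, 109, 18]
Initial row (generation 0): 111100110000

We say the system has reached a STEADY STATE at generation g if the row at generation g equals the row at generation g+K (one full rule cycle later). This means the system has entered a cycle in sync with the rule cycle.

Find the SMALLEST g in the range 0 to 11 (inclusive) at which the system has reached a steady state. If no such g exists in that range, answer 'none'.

Gen 0: 111100110000
Gen 1 (rule 22): 000011001000
Gen 2 (rule 109): 111011001011
Gen 3 (rule 18): 000000110000
Gen 4 (rule 22): 000001001000
Gen 5 (rule 109): 111101001011
Gen 6 (rule 18): 000000110000
Gen 7 (rule 22): 000001001000
Gen 8 (rule 109): 111101001011
Gen 9 (rule 18): 000000110000
Gen 10 (rule 22): 000001001000
Gen 11 (rule 109): 111101001011
Gen 12 (rule 18): 000000110000
Gen 13 (rule 22): 000001001000
Gen 14 (rule 109): 111101001011

Answer: 3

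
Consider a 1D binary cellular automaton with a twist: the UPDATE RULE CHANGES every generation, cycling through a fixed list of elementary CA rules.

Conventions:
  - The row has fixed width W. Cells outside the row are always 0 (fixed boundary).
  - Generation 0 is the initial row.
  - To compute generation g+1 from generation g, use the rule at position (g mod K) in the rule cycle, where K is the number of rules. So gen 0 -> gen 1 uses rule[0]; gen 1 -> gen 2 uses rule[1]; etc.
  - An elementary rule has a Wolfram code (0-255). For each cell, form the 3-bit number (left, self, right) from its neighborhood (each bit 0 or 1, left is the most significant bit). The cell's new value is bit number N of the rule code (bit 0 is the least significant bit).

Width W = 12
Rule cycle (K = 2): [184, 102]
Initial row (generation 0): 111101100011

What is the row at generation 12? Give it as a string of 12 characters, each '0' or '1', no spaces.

Answer: 111001011111

Derivation:
Gen 0: 111101100011
Gen 1 (rule 184): 111011010010
Gen 2 (rule 102): 001101110110
Gen 3 (rule 184): 001011101101
Gen 4 (rule 102): 011100110111
Gen 5 (rule 184): 011010101110
Gen 6 (rule 102): 101111110010
Gen 7 (rule 184): 011111101001
Gen 8 (rule 102): 100000111011
Gen 9 (rule 184): 010000110110
Gen 10 (rule 102): 110001011010
Gen 11 (rule 184): 101000110101
Gen 12 (rule 102): 111001011111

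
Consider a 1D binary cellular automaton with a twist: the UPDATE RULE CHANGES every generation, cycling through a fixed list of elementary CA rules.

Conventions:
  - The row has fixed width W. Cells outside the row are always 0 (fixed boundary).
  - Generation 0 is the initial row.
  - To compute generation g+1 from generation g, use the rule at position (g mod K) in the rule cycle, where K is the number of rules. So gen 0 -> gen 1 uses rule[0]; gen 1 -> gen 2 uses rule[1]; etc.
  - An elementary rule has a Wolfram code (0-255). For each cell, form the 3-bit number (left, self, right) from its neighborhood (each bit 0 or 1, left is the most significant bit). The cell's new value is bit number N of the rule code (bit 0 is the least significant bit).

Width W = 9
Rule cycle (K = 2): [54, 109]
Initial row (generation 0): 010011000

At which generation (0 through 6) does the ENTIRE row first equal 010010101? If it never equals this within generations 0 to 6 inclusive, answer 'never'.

Gen 0: 010011000
Gen 1 (rule 54): 111100100
Gen 2 (rule 109): 100100101
Gen 3 (rule 54): 111111111
Gen 4 (rule 109): 100000001
Gen 5 (rule 54): 110000011
Gen 6 (rule 109): 110111011

Answer: never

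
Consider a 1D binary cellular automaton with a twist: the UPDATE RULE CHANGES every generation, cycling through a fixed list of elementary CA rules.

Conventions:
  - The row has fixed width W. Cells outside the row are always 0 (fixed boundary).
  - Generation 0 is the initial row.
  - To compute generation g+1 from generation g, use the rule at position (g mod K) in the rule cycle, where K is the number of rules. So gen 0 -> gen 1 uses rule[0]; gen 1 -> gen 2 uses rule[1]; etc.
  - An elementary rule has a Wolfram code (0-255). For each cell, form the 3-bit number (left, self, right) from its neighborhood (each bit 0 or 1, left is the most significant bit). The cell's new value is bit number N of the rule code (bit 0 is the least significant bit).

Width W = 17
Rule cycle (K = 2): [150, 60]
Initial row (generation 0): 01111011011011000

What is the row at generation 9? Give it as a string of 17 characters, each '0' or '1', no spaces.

Gen 0: 01111011011011000
Gen 1 (rule 150): 10110000000000100
Gen 2 (rule 60): 11101000000000110
Gen 3 (rule 150): 01001100000001001
Gen 4 (rule 60): 01101010000001101
Gen 5 (rule 150): 10001011000010001
Gen 6 (rule 60): 11001110100011001
Gen 7 (rule 150): 00110100110100111
Gen 8 (rule 60): 00101110101110100
Gen 9 (rule 150): 01100100100100110

Answer: 01100100100100110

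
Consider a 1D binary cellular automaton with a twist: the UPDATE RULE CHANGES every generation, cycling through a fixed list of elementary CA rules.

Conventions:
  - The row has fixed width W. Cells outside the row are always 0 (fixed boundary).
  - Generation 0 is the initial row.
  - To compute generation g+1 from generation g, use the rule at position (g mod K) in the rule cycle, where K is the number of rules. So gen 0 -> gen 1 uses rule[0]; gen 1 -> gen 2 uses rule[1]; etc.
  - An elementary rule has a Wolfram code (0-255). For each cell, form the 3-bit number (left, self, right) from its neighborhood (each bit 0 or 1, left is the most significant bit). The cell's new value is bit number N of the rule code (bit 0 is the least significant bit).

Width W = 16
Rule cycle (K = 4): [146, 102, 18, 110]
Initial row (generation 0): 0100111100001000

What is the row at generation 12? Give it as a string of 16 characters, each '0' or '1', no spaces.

Answer: 0000011000011000

Derivation:
Gen 0: 0100111100001000
Gen 1 (rule 146): 1011011010010100
Gen 2 (rule 102): 1101101110111100
Gen 3 (rule 18): 0000000000000010
Gen 4 (rule 110): 0000000000000110
Gen 5 (rule 146): 0000000000001001
Gen 6 (rule 102): 0000000000011011
Gen 7 (rule 18): 0000000000100000
Gen 8 (rule 110): 0000000001100000
Gen 9 (rule 146): 0000000010010000
Gen 10 (rule 102): 0000000110110000
Gen 11 (rule 18): 0000001000001000
Gen 12 (rule 110): 0000011000011000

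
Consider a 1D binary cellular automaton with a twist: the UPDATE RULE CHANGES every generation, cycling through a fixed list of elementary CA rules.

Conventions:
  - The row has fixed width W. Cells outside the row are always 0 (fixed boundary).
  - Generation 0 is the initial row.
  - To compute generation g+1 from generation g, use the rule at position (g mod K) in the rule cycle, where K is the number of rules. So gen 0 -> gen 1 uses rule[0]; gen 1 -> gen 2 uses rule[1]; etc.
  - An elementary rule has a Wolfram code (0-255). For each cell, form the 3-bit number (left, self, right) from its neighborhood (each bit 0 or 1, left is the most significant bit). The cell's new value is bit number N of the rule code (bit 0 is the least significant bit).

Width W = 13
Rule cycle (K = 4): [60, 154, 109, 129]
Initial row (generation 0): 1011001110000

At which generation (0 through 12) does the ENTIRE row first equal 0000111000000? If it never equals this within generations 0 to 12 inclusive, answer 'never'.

Answer: 8

Derivation:
Gen 0: 1011001110000
Gen 1 (rule 60): 1110101001000
Gen 2 (rule 154): 1100000110100
Gen 3 (rule 109): 1101110111101
Gen 4 (rule 129): 0000100011000
Gen 5 (rule 60): 0000110010100
Gen 6 (rule 154): 0001101100010
Gen 7 (rule 109): 1101111101010
Gen 8 (rule 129): 0000111000000
Gen 9 (rule 60): 0000100100000
Gen 10 (rule 154): 0001011010000
Gen 11 (rule 109): 1101111110111
Gen 12 (rule 129): 0000111100010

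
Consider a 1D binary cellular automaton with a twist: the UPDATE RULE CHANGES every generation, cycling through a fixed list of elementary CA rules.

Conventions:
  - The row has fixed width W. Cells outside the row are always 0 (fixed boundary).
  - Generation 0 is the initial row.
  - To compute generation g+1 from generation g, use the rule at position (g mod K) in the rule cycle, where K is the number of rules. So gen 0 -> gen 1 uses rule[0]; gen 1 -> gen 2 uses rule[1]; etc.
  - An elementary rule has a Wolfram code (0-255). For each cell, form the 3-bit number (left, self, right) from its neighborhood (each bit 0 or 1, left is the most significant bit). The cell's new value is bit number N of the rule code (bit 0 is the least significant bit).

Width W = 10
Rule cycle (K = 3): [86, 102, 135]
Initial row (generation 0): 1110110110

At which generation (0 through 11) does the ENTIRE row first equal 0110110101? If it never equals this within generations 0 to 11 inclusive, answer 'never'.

Answer: 2

Derivation:
Gen 0: 1110110110
Gen 1 (rule 86): 0010010011
Gen 2 (rule 102): 0110110101
Gen 3 (rule 135): 1000000101
Gen 4 (rule 86): 1100001101
Gen 5 (rule 102): 0100010111
Gen 6 (rule 135): 1101110010
Gen 7 (rule 86): 0100011111
Gen 8 (rule 102): 1100100001
Gen 9 (rule 135): 0001101111
Gen 10 (rule 86): 0010100001
Gen 11 (rule 102): 0111100011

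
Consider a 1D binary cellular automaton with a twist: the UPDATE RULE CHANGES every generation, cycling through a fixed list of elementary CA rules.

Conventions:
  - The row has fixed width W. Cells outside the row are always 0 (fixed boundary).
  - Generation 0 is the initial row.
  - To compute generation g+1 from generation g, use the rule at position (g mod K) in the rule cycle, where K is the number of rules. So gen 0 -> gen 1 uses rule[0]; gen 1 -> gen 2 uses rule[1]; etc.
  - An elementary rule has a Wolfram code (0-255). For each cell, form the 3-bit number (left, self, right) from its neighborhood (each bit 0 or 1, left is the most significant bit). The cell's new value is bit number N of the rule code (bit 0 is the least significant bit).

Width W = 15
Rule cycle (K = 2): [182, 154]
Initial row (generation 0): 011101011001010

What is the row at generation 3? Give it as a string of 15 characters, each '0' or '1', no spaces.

Answer: 000100101111101

Derivation:
Gen 0: 011101011001010
Gen 1 (rule 182): 101011100111111
Gen 2 (rule 154): 000011011111110
Gen 3 (rule 182): 000100101111101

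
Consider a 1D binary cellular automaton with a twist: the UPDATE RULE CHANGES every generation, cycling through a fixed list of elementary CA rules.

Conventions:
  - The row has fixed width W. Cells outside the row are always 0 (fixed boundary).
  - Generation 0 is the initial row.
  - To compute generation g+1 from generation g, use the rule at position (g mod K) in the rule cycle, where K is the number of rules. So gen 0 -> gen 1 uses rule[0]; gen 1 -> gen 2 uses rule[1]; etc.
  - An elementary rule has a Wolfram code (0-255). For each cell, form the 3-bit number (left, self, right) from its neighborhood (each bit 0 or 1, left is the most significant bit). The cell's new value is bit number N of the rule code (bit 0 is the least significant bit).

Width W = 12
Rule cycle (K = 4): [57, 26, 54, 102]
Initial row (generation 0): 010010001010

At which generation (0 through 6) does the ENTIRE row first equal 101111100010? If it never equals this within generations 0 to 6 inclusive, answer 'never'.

Answer: never

Derivation:
Gen 0: 010010001010
Gen 1 (rule 57): 001001100101
Gen 2 (rule 26): 010111011000
Gen 3 (rule 54): 111000100100
Gen 4 (rule 102): 001001101100
Gen 5 (rule 57): 100101011011
Gen 6 (rule 26): 011000010010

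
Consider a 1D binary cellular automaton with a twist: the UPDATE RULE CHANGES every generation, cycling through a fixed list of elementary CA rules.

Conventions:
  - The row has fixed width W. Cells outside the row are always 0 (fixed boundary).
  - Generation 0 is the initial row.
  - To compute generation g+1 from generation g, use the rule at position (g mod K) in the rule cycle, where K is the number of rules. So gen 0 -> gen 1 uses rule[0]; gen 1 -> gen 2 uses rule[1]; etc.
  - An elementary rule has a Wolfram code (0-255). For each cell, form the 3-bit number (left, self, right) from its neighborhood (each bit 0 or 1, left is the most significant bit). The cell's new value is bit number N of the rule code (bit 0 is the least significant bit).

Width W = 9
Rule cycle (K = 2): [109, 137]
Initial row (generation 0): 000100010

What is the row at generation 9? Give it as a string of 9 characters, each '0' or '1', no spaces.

Gen 0: 000100010
Gen 1 (rule 109): 110101010
Gen 2 (rule 137): 100000000
Gen 3 (rule 109): 101111111
Gen 4 (rule 137): 001111110
Gen 5 (rule 109): 101000010
Gen 6 (rule 137): 000011000
Gen 7 (rule 109): 111011011
Gen 8 (rule 137): 110010010
Gen 9 (rule 109): 110010010

Answer: 110010010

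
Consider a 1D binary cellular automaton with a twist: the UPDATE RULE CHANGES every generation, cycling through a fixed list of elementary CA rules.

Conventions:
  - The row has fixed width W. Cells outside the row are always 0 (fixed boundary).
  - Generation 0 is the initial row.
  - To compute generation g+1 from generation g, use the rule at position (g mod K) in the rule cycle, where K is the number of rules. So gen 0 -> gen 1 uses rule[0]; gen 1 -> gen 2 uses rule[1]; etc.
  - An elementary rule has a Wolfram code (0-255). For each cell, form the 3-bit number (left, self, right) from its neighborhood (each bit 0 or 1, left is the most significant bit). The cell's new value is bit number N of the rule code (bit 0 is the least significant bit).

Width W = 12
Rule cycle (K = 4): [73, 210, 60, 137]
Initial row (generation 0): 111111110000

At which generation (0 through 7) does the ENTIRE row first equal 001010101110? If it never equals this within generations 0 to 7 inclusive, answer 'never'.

Gen 0: 111111110000
Gen 1 (rule 73): 100000010111
Gen 2 (rule 210): 010000100011
Gen 3 (rule 60): 011000110010
Gen 4 (rule 137): 010010100000
Gen 5 (rule 73): 000000001111
Gen 6 (rule 210): 000000010111
Gen 7 (rule 60): 000000011100

Answer: never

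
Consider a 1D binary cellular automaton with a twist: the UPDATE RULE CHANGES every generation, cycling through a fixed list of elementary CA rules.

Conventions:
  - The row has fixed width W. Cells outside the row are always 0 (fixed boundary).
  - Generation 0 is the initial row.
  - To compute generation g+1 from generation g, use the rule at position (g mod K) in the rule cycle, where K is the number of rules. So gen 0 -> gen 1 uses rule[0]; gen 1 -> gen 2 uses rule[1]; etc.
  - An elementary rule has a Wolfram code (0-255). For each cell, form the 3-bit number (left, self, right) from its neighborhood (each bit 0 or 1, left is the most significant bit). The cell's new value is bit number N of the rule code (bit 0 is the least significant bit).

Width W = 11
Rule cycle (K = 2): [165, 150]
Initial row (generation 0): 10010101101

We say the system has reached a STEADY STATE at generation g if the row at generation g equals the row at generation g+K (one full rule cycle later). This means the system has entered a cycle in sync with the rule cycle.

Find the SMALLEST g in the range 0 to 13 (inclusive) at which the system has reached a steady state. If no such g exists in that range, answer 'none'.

Gen 0: 10010101101
Gen 1 (rule 165): 10011110011
Gen 2 (rule 150): 11101101100
Gen 3 (rule 165): 01010010001
Gen 4 (rule 150): 11011111011
Gen 5 (rule 165): 00101110100
Gen 6 (rule 150): 01100100110
Gen 7 (rule 165): 00000100000
Gen 8 (rule 150): 00001110000
Gen 9 (rule 165): 11100100111
Gen 10 (rule 150): 01011111010
Gen 11 (rule 165): 01101110110
Gen 12 (rule 150): 10000100001
Gen 13 (rule 165): 10110101101
Gen 14 (rule 150): 10000100001
Gen 15 (rule 165): 10110101101

Answer: 12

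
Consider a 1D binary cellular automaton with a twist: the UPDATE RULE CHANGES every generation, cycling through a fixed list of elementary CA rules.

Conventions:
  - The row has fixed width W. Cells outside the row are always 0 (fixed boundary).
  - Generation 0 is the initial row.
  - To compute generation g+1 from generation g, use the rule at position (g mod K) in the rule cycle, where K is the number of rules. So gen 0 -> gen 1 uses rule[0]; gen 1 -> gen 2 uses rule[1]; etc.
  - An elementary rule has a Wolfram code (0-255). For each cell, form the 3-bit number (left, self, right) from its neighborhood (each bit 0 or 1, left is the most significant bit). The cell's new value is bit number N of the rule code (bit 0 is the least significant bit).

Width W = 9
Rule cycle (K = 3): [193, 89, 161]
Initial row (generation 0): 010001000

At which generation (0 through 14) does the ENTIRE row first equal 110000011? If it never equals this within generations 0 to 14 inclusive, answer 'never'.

Gen 0: 010001000
Gen 1 (rule 193): 000100011
Gen 2 (rule 89): 110011011
Gen 3 (rule 161): 000000100
Gen 4 (rule 193): 111110001
Gen 5 (rule 89): 100011100
Gen 6 (rule 161): 001001001
Gen 7 (rule 193): 100000000
Gen 8 (rule 89): 011111111
Gen 9 (rule 161): 001111110
Gen 10 (rule 193): 100111110
Gen 11 (rule 89): 010100011
Gen 12 (rule 161): 001001000
Gen 13 (rule 193): 100000011
Gen 14 (rule 89): 011111011

Answer: never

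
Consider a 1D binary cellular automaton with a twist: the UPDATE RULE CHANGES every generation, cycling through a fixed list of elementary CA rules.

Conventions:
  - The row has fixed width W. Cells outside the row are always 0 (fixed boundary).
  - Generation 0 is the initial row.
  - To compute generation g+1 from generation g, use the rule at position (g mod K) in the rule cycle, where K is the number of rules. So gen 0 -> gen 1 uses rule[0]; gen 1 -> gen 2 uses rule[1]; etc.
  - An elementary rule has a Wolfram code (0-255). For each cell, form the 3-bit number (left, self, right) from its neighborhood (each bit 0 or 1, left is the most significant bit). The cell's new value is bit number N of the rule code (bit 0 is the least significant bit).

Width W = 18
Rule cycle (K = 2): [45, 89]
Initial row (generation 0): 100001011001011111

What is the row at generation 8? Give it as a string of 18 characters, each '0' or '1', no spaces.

Answer: 101100000011100111

Derivation:
Gen 0: 100001011001011111
Gen 1 (rule 45): 101101110001110000
Gen 2 (rule 89): 001101011101011111
Gen 3 (rule 45): 101011110011110000
Gen 4 (rule 89): 000010011010011111
Gen 5 (rule 45): 111010010110010000
Gen 6 (rule 89): 101001000111001111
Gen 7 (rule 45): 111001010100001000
Gen 8 (rule 89): 101100000011100111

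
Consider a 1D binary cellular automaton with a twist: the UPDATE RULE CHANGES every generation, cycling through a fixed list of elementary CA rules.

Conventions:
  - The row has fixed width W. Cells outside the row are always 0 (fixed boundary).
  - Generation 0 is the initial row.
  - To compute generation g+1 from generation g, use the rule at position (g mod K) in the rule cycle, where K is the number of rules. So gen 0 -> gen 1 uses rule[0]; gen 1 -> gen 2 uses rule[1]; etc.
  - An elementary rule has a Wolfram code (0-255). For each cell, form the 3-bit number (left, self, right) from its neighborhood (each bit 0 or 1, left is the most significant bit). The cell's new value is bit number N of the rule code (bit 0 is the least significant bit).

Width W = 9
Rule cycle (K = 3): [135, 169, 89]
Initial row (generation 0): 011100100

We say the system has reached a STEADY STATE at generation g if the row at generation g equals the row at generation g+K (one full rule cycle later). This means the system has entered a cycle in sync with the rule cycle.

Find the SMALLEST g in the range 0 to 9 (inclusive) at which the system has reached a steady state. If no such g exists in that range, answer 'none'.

Answer: none

Derivation:
Gen 0: 011100100
Gen 1 (rule 135): 101001101
Gen 2 (rule 169): 010001010
Gen 3 (rule 89): 001100001
Gen 4 (rule 135): 110001111
Gen 5 (rule 169): 100101110
Gen 6 (rule 89): 010001011
Gen 7 (rule 135): 110111000
Gen 8 (rule 169): 101110011
Gen 9 (rule 89): 001011011
Gen 10 (rule 135): 111000000
Gen 11 (rule 169): 110011111
Gen 12 (rule 89): 111010001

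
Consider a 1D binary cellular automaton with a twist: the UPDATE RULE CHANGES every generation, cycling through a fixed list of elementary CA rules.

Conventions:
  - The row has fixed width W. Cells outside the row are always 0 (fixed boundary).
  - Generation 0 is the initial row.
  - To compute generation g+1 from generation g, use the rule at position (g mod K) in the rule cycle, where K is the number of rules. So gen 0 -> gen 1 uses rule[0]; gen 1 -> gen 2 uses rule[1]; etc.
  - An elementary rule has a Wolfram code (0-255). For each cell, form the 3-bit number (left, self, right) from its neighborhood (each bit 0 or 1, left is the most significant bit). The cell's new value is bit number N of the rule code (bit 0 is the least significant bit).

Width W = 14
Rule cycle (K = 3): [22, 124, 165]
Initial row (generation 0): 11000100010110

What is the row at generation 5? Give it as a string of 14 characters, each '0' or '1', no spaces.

Answer: 10011110001111

Derivation:
Gen 0: 11000100010110
Gen 1 (rule 22): 00101110110001
Gen 2 (rule 124): 00111011111001
Gen 3 (rule 165): 10010101110001
Gen 4 (rule 22): 11110100001011
Gen 5 (rule 124): 10011110001111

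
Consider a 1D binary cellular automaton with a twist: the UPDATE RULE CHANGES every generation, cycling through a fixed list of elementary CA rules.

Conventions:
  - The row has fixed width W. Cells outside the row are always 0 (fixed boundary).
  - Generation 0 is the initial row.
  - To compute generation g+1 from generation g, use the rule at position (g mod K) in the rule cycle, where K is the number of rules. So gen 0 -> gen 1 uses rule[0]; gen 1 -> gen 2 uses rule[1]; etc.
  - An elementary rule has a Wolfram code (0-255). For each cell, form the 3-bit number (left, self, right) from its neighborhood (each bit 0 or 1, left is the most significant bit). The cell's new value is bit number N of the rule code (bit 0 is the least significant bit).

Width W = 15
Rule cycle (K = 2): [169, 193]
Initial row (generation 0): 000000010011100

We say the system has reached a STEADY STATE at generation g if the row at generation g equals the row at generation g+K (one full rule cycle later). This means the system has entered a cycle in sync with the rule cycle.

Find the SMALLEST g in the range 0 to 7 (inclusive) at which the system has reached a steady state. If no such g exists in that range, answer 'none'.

Answer: none

Derivation:
Gen 0: 000000010011100
Gen 1 (rule 169): 111111000011001
Gen 2 (rule 193): 011111011001000
Gen 3 (rule 169): 011110110000011
Gen 4 (rule 193): 001110010111001
Gen 5 (rule 169): 101100001110000
Gen 6 (rule 193): 000101100110111
Gen 7 (rule 169): 110011000101110
Gen 8 (rule 193): 010001010000110
Gen 9 (rule 169): 000100100110100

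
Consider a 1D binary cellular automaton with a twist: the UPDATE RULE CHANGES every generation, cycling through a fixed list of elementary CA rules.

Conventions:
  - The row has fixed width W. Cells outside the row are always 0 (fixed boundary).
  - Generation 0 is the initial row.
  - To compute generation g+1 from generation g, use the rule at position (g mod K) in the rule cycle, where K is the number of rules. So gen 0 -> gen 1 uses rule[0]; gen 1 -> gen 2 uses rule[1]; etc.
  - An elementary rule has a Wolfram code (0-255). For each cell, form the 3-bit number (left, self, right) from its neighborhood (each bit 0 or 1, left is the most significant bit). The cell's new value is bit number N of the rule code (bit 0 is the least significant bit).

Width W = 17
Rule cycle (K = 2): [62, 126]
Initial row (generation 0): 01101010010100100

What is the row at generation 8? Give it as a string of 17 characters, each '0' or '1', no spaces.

Gen 0: 01101010010100100
Gen 1 (rule 62): 11011111111111110
Gen 2 (rule 126): 11110000000000011
Gen 3 (rule 62): 10001000000000110
Gen 4 (rule 126): 11011100000001111
Gen 5 (rule 62): 10110010000011000
Gen 6 (rule 126): 11111111000111100
Gen 7 (rule 62): 10000000101100010
Gen 8 (rule 126): 11000001111110111

Answer: 11000001111110111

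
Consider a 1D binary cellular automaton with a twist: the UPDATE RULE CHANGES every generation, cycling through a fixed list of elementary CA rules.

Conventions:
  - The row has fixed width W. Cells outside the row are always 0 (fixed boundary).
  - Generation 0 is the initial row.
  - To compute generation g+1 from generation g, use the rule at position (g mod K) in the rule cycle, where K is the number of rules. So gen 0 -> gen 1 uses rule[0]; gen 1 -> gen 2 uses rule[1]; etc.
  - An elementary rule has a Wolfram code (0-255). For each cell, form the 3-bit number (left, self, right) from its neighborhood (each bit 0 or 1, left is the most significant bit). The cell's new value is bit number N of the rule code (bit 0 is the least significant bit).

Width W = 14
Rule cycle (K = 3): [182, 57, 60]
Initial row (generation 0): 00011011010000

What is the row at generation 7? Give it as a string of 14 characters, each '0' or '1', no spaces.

Answer: 00100111001111

Derivation:
Gen 0: 00011011010000
Gen 1 (rule 182): 00100100111000
Gen 2 (rule 57): 10010010100111
Gen 3 (rule 60): 11011011110100
Gen 4 (rule 182): 00100101101110
Gen 5 (rule 57): 10010011011001
Gen 6 (rule 60): 11011010110101
Gen 7 (rule 182): 00100111001111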